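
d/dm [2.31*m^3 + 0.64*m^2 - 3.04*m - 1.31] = 6.93*m^2 + 1.28*m - 3.04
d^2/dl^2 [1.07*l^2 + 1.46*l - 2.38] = 2.14000000000000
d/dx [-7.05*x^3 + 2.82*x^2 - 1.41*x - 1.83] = -21.15*x^2 + 5.64*x - 1.41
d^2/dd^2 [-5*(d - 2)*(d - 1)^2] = 40 - 30*d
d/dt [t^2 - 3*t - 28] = 2*t - 3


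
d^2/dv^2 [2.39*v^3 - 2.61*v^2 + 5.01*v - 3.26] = 14.34*v - 5.22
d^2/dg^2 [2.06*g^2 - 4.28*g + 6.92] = 4.12000000000000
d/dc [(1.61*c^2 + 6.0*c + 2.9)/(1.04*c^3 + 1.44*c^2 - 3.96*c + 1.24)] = (-1.6744*c^4 - 12.48*c^3 - 24.0636*c^2 - 4.3592*c + 18.924)/(1.0816*c^6 + 2.9952*c^5 - 6.1632*c^4 - 8.8256*c^3 + 19.2528*c^2 - 9.8208*c + 1.5376)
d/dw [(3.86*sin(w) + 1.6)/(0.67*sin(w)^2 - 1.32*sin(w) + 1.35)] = (-2.5862*sin(w)^2 - 2.144*sin(w) + 7.323)*cos(w)/(0.4489*sin(w)^4 - 1.7688*sin(w)^3 + 3.5514*sin(w)^2 - 3.564*sin(w) + 1.8225)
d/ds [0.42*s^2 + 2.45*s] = 0.84*s + 2.45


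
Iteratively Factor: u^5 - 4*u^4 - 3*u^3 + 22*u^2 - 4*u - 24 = (u + 2)*(u^4 - 6*u^3 + 9*u^2 + 4*u - 12) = (u - 3)*(u + 2)*(u^3 - 3*u^2 + 4) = (u - 3)*(u + 1)*(u + 2)*(u^2 - 4*u + 4) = (u - 3)*(u - 2)*(u + 1)*(u + 2)*(u - 2)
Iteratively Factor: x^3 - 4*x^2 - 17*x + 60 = (x - 3)*(x^2 - x - 20) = (x - 5)*(x - 3)*(x + 4)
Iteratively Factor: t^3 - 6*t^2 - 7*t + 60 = (t - 4)*(t^2 - 2*t - 15) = (t - 4)*(t + 3)*(t - 5)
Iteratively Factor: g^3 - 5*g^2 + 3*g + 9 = (g - 3)*(g^2 - 2*g - 3) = (g - 3)^2*(g + 1)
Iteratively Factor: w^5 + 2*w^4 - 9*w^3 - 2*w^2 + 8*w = (w - 2)*(w^4 + 4*w^3 - w^2 - 4*w) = w*(w - 2)*(w^3 + 4*w^2 - w - 4) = w*(w - 2)*(w - 1)*(w^2 + 5*w + 4) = w*(w - 2)*(w - 1)*(w + 4)*(w + 1)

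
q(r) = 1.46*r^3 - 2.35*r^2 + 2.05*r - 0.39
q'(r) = 4.38*r^2 - 4.7*r + 2.05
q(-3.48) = -97.51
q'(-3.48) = 71.45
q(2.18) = 8.04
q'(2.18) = 12.62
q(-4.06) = -145.16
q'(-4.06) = 93.33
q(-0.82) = -4.46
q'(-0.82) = 8.85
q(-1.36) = -11.20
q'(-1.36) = 16.54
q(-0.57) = -2.59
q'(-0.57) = 6.15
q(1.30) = 1.51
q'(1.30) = 3.34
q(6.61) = 332.14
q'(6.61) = 162.35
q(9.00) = 892.05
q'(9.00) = 314.53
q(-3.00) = -67.11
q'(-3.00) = 55.57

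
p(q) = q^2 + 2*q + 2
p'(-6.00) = -10.00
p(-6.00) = 26.00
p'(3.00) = 8.00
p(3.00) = 17.00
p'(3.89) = 9.78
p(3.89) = 24.91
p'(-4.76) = -7.52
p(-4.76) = 15.14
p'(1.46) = 4.92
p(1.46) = 7.05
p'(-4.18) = -6.36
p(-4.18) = 11.11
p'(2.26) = 6.52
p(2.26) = 11.63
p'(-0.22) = 1.56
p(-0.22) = 1.61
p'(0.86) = 3.72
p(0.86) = 4.46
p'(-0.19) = 1.62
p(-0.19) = 1.66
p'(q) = 2*q + 2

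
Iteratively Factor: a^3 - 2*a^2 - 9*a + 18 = (a - 3)*(a^2 + a - 6) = (a - 3)*(a - 2)*(a + 3)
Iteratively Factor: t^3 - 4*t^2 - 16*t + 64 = (t - 4)*(t^2 - 16) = (t - 4)*(t + 4)*(t - 4)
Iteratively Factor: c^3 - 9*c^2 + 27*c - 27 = (c - 3)*(c^2 - 6*c + 9) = (c - 3)^2*(c - 3)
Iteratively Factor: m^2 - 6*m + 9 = (m - 3)*(m - 3)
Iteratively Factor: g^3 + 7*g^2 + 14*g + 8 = (g + 2)*(g^2 + 5*g + 4) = (g + 2)*(g + 4)*(g + 1)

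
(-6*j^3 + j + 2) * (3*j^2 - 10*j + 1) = -18*j^5 + 60*j^4 - 3*j^3 - 4*j^2 - 19*j + 2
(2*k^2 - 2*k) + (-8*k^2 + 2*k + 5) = 5 - 6*k^2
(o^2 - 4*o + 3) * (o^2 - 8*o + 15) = o^4 - 12*o^3 + 50*o^2 - 84*o + 45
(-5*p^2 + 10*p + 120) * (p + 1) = -5*p^3 + 5*p^2 + 130*p + 120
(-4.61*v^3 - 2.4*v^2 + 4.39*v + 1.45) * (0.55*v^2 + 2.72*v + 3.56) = -2.5355*v^5 - 13.8592*v^4 - 20.5251*v^3 + 4.1943*v^2 + 19.5724*v + 5.162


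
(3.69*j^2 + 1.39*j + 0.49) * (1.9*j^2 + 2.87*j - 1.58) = 7.011*j^4 + 13.2313*j^3 - 0.9099*j^2 - 0.7899*j - 0.7742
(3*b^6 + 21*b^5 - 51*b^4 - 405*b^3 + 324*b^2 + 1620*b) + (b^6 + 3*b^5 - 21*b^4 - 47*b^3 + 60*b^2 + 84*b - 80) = 4*b^6 + 24*b^5 - 72*b^4 - 452*b^3 + 384*b^2 + 1704*b - 80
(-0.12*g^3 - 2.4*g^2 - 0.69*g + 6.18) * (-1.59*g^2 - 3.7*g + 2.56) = 0.1908*g^5 + 4.26*g^4 + 9.6699*g^3 - 13.4172*g^2 - 24.6324*g + 15.8208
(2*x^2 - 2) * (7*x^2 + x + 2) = 14*x^4 + 2*x^3 - 10*x^2 - 2*x - 4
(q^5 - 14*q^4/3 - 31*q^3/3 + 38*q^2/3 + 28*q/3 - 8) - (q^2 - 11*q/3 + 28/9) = q^5 - 14*q^4/3 - 31*q^3/3 + 35*q^2/3 + 13*q - 100/9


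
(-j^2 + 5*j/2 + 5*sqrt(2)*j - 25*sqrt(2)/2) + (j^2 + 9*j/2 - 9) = 7*j + 5*sqrt(2)*j - 25*sqrt(2)/2 - 9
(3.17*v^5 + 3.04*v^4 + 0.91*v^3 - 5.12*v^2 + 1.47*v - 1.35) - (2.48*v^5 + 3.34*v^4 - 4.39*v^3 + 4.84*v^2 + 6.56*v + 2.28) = 0.69*v^5 - 0.3*v^4 + 5.3*v^3 - 9.96*v^2 - 5.09*v - 3.63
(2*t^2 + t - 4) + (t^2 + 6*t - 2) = 3*t^2 + 7*t - 6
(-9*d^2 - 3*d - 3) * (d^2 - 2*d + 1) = -9*d^4 + 15*d^3 - 6*d^2 + 3*d - 3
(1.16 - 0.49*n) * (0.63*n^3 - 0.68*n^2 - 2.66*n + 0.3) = -0.3087*n^4 + 1.064*n^3 + 0.5146*n^2 - 3.2326*n + 0.348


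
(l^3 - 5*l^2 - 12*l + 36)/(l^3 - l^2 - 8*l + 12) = (l - 6)/(l - 2)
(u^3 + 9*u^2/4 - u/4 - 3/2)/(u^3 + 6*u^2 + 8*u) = (4*u^2 + u - 3)/(4*u*(u + 4))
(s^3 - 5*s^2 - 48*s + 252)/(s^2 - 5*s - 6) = (s^2 + s - 42)/(s + 1)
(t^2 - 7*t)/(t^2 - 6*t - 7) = t/(t + 1)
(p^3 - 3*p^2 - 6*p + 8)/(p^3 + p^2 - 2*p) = (p - 4)/p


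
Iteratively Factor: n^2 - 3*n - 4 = (n + 1)*(n - 4)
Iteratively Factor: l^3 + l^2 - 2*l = (l + 2)*(l^2 - l) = (l - 1)*(l + 2)*(l)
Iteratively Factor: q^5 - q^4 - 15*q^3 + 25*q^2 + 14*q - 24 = (q - 1)*(q^4 - 15*q^2 + 10*q + 24) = (q - 3)*(q - 1)*(q^3 + 3*q^2 - 6*q - 8) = (q - 3)*(q - 2)*(q - 1)*(q^2 + 5*q + 4) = (q - 3)*(q - 2)*(q - 1)*(q + 1)*(q + 4)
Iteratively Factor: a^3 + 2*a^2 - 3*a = (a)*(a^2 + 2*a - 3) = a*(a + 3)*(a - 1)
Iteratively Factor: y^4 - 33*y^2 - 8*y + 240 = (y - 5)*(y^3 + 5*y^2 - 8*y - 48) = (y - 5)*(y + 4)*(y^2 + y - 12) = (y - 5)*(y + 4)^2*(y - 3)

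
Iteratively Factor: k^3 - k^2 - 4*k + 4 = (k - 2)*(k^2 + k - 2) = (k - 2)*(k + 2)*(k - 1)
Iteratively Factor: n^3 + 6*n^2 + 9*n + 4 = (n + 1)*(n^2 + 5*n + 4) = (n + 1)*(n + 4)*(n + 1)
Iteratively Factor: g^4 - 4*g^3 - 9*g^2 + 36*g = (g - 3)*(g^3 - g^2 - 12*g) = g*(g - 3)*(g^2 - g - 12) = g*(g - 4)*(g - 3)*(g + 3)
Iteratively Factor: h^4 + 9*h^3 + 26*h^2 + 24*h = (h + 4)*(h^3 + 5*h^2 + 6*h) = h*(h + 4)*(h^2 + 5*h + 6) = h*(h + 3)*(h + 4)*(h + 2)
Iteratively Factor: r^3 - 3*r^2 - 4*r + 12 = (r - 2)*(r^2 - r - 6) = (r - 3)*(r - 2)*(r + 2)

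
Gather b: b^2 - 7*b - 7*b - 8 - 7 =b^2 - 14*b - 15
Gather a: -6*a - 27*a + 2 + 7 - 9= -33*a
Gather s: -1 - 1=-2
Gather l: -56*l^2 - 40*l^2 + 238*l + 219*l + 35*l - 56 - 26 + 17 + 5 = -96*l^2 + 492*l - 60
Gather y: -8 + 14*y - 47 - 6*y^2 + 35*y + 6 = -6*y^2 + 49*y - 49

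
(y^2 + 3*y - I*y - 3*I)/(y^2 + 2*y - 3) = (y - I)/(y - 1)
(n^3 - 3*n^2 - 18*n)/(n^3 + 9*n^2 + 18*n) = (n - 6)/(n + 6)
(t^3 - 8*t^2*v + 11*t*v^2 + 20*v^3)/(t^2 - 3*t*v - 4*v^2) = t - 5*v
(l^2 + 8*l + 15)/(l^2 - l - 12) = (l + 5)/(l - 4)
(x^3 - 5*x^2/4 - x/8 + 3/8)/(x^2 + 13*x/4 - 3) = (2*x^2 - x - 1)/(2*(x + 4))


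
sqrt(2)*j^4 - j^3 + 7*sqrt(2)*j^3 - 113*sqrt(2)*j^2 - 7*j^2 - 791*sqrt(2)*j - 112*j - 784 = (j + 7)*(j - 8*sqrt(2))*(j + 7*sqrt(2))*(sqrt(2)*j + 1)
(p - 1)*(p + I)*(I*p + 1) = I*p^3 - I*p^2 + I*p - I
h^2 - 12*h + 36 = (h - 6)^2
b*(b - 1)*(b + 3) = b^3 + 2*b^2 - 3*b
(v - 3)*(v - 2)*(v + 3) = v^3 - 2*v^2 - 9*v + 18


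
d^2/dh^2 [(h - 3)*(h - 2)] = 2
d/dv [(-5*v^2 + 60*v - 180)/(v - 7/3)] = 15*(-3*v^2 + 14*v + 24)/(9*v^2 - 42*v + 49)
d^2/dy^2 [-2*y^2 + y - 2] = -4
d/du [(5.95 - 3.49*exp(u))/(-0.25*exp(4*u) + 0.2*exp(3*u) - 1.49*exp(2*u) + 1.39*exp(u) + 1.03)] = (-2.6175*exp(4*u) + 7.346*exp(3*u) - 8.7701*exp(2*u) + 17.731*exp(u) - 11.8652)*exp(u)/(0.0625*exp(8*u) - 0.1*exp(7*u) + 0.785*exp(6*u) - 1.291*exp(5*u) + 2.2611*exp(4*u) - 3.7302*exp(3*u) - 1.1373*exp(2*u) + 2.8634*exp(u) + 1.0609)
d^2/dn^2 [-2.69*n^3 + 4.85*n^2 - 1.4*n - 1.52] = 9.7 - 16.14*n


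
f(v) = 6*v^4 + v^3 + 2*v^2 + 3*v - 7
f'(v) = 24*v^3 + 3*v^2 + 4*v + 3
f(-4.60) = 2610.66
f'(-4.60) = -2287.98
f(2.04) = 119.85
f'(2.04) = 227.40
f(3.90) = 1482.50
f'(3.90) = 1487.89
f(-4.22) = 1843.64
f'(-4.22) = -1764.09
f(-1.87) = 61.21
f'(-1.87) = -150.93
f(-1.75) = 44.79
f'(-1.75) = -123.44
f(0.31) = -5.79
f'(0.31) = 5.24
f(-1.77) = 47.30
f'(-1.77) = -127.77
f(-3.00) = 461.00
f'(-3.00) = -630.00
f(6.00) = 8075.00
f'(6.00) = 5319.00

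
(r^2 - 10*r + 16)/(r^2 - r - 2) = (r - 8)/(r + 1)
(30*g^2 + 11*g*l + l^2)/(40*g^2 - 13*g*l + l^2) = (30*g^2 + 11*g*l + l^2)/(40*g^2 - 13*g*l + l^2)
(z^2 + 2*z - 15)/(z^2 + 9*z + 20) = (z - 3)/(z + 4)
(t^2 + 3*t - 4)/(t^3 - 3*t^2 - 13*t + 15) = (t + 4)/(t^2 - 2*t - 15)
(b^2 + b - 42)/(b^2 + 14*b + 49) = (b - 6)/(b + 7)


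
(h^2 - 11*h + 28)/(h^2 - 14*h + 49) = (h - 4)/(h - 7)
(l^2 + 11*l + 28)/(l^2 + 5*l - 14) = (l + 4)/(l - 2)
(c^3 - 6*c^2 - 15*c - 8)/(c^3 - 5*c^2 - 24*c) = (c^2 + 2*c + 1)/(c*(c + 3))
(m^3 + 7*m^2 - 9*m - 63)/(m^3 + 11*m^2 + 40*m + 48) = (m^2 + 4*m - 21)/(m^2 + 8*m + 16)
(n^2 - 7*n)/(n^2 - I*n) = (n - 7)/(n - I)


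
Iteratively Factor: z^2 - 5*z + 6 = (z - 2)*(z - 3)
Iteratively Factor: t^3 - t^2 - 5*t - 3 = (t + 1)*(t^2 - 2*t - 3) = (t - 3)*(t + 1)*(t + 1)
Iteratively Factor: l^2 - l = (l)*(l - 1)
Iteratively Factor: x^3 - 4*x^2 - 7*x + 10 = (x - 1)*(x^2 - 3*x - 10) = (x - 5)*(x - 1)*(x + 2)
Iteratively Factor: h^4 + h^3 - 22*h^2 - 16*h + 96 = (h - 4)*(h^3 + 5*h^2 - 2*h - 24) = (h - 4)*(h + 4)*(h^2 + h - 6) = (h - 4)*(h - 2)*(h + 4)*(h + 3)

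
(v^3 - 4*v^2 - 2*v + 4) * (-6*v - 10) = -6*v^4 + 14*v^3 + 52*v^2 - 4*v - 40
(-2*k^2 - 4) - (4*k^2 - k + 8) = -6*k^2 + k - 12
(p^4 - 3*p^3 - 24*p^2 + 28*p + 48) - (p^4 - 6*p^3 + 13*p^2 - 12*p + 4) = 3*p^3 - 37*p^2 + 40*p + 44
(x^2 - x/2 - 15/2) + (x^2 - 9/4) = 2*x^2 - x/2 - 39/4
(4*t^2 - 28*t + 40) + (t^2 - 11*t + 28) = 5*t^2 - 39*t + 68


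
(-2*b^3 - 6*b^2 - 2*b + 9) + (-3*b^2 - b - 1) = -2*b^3 - 9*b^2 - 3*b + 8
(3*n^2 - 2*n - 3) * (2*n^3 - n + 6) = 6*n^5 - 4*n^4 - 9*n^3 + 20*n^2 - 9*n - 18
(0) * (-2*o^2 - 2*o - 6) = 0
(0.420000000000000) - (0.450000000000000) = -0.0300000000000000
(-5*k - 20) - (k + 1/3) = -6*k - 61/3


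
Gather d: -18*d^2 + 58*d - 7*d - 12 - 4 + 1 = -18*d^2 + 51*d - 15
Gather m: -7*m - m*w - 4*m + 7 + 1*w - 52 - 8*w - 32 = m*(-w - 11) - 7*w - 77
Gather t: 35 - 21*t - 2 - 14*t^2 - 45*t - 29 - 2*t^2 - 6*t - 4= -16*t^2 - 72*t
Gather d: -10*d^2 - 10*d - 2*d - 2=-10*d^2 - 12*d - 2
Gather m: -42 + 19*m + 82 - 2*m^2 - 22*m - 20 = -2*m^2 - 3*m + 20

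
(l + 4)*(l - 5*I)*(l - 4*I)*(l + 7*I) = l^4 + 4*l^3 - 2*I*l^3 + 43*l^2 - 8*I*l^2 + 172*l - 140*I*l - 560*I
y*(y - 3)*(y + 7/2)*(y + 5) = y^4 + 11*y^3/2 - 8*y^2 - 105*y/2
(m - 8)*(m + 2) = m^2 - 6*m - 16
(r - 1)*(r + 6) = r^2 + 5*r - 6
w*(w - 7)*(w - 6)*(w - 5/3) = w^4 - 44*w^3/3 + 191*w^2/3 - 70*w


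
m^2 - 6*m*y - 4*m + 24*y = (m - 4)*(m - 6*y)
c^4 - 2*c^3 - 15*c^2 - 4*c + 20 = (c - 5)*(c - 1)*(c + 2)^2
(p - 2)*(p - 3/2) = p^2 - 7*p/2 + 3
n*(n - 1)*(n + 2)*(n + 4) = n^4 + 5*n^3 + 2*n^2 - 8*n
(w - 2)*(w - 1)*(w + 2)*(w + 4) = w^4 + 3*w^3 - 8*w^2 - 12*w + 16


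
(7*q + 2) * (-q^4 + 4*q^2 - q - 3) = -7*q^5 - 2*q^4 + 28*q^3 + q^2 - 23*q - 6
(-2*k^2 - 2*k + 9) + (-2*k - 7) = -2*k^2 - 4*k + 2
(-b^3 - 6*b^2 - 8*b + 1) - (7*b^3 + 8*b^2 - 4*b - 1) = -8*b^3 - 14*b^2 - 4*b + 2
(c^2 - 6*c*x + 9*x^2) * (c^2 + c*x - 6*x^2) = c^4 - 5*c^3*x - 3*c^2*x^2 + 45*c*x^3 - 54*x^4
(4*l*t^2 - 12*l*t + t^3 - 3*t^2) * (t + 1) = 4*l*t^3 - 8*l*t^2 - 12*l*t + t^4 - 2*t^3 - 3*t^2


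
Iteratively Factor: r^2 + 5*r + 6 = (r + 2)*(r + 3)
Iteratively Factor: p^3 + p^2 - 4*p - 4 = (p - 2)*(p^2 + 3*p + 2) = (p - 2)*(p + 1)*(p + 2)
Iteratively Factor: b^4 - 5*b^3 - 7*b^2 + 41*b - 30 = (b - 2)*(b^3 - 3*b^2 - 13*b + 15) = (b - 2)*(b + 3)*(b^2 - 6*b + 5) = (b - 2)*(b - 1)*(b + 3)*(b - 5)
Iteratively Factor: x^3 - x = (x + 1)*(x^2 - x) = x*(x + 1)*(x - 1)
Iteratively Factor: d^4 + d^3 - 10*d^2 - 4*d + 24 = (d - 2)*(d^3 + 3*d^2 - 4*d - 12) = (d - 2)^2*(d^2 + 5*d + 6) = (d - 2)^2*(d + 2)*(d + 3)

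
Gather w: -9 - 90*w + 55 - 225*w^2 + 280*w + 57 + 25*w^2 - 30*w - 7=-200*w^2 + 160*w + 96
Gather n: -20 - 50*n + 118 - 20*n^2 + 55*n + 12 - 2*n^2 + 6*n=-22*n^2 + 11*n + 110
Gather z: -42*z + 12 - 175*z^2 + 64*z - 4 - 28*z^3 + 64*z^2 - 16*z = -28*z^3 - 111*z^2 + 6*z + 8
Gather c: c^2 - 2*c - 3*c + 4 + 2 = c^2 - 5*c + 6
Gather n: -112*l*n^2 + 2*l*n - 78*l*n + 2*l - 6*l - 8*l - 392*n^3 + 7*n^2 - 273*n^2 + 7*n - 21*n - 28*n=-12*l - 392*n^3 + n^2*(-112*l - 266) + n*(-76*l - 42)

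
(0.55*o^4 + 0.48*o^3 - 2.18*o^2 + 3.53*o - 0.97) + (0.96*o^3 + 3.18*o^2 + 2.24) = 0.55*o^4 + 1.44*o^3 + 1.0*o^2 + 3.53*o + 1.27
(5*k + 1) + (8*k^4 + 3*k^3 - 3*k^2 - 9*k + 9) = 8*k^4 + 3*k^3 - 3*k^2 - 4*k + 10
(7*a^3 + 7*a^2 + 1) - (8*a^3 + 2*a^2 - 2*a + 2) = -a^3 + 5*a^2 + 2*a - 1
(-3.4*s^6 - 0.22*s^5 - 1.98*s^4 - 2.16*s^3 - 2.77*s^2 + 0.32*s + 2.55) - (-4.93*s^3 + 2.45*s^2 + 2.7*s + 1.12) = -3.4*s^6 - 0.22*s^5 - 1.98*s^4 + 2.77*s^3 - 5.22*s^2 - 2.38*s + 1.43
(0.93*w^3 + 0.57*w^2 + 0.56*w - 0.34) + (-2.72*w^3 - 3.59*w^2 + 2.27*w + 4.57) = -1.79*w^3 - 3.02*w^2 + 2.83*w + 4.23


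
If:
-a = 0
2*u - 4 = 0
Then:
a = 0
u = 2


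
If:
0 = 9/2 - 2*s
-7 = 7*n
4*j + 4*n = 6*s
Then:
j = 35/8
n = -1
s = 9/4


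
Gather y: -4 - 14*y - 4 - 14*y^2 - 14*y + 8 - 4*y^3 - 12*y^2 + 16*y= -4*y^3 - 26*y^2 - 12*y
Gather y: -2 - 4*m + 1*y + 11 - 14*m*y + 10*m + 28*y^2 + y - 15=6*m + 28*y^2 + y*(2 - 14*m) - 6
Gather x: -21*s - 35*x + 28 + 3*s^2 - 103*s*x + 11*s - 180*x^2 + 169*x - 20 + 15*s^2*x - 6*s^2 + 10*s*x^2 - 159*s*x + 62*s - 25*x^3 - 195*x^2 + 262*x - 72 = -3*s^2 + 52*s - 25*x^3 + x^2*(10*s - 375) + x*(15*s^2 - 262*s + 396) - 64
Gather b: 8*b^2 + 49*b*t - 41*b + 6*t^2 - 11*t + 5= 8*b^2 + b*(49*t - 41) + 6*t^2 - 11*t + 5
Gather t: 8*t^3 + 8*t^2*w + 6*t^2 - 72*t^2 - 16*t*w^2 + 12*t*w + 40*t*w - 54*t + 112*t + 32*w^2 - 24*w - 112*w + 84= 8*t^3 + t^2*(8*w - 66) + t*(-16*w^2 + 52*w + 58) + 32*w^2 - 136*w + 84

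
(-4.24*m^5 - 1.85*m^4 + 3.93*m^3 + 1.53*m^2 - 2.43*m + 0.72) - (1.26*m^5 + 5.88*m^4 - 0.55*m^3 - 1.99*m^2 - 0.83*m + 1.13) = -5.5*m^5 - 7.73*m^4 + 4.48*m^3 + 3.52*m^2 - 1.6*m - 0.41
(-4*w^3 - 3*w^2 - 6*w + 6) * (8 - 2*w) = 8*w^4 - 26*w^3 - 12*w^2 - 60*w + 48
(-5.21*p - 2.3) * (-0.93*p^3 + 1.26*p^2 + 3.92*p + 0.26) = 4.8453*p^4 - 4.4256*p^3 - 23.3212*p^2 - 10.3706*p - 0.598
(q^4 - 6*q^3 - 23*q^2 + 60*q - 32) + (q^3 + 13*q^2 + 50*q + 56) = q^4 - 5*q^3 - 10*q^2 + 110*q + 24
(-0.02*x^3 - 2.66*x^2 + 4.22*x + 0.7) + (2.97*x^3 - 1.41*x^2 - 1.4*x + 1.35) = 2.95*x^3 - 4.07*x^2 + 2.82*x + 2.05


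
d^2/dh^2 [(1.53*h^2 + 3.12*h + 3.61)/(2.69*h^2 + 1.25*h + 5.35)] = (34.864014*h^3 + 24.6199560000001*h^2 - 196.57713*h - 46.77053)/(19.465109*h^6 + 27.135375*h^5 + 128.74878*h^4 + 109.889375*h^3 + 256.0617*h^2 + 107.334375*h + 153.130375)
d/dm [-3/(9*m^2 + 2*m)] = 6*(9*m + 1)/(m^2*(9*m + 2)^2)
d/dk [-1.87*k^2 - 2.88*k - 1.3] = -3.74*k - 2.88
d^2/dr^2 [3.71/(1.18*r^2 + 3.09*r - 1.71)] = (-10.331608*r^2 - 27.054804*r + 3.71*(2.36*r + 3.09)*(4.72*r + 6.18) + 14.972076)/(1.18*r^2 + 3.09*r - 1.71)^3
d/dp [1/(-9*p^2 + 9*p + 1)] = 9*(2*p - 1)/(-9*p^2 + 9*p + 1)^2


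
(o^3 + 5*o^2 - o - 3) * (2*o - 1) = 2*o^4 + 9*o^3 - 7*o^2 - 5*o + 3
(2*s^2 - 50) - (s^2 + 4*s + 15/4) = s^2 - 4*s - 215/4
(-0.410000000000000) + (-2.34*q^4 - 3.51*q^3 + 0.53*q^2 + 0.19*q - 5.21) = -2.34*q^4 - 3.51*q^3 + 0.53*q^2 + 0.19*q - 5.62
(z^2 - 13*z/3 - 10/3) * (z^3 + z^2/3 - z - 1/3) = z^5 - 4*z^4 - 52*z^3/9 + 26*z^2/9 + 43*z/9 + 10/9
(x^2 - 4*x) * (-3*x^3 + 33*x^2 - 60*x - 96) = -3*x^5 + 45*x^4 - 192*x^3 + 144*x^2 + 384*x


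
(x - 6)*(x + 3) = x^2 - 3*x - 18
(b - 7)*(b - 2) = b^2 - 9*b + 14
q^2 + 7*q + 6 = (q + 1)*(q + 6)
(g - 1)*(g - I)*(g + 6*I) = g^3 - g^2 + 5*I*g^2 + 6*g - 5*I*g - 6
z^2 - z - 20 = (z - 5)*(z + 4)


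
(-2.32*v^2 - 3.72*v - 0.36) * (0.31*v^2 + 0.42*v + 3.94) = -0.7192*v^4 - 2.1276*v^3 - 10.8148*v^2 - 14.808*v - 1.4184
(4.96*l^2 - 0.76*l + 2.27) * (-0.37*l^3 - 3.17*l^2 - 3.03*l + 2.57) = -1.8352*l^5 - 15.442*l^4 - 13.4595*l^3 + 7.8541*l^2 - 8.8313*l + 5.8339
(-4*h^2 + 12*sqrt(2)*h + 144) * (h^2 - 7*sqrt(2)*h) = -4*h^4 + 40*sqrt(2)*h^3 - 24*h^2 - 1008*sqrt(2)*h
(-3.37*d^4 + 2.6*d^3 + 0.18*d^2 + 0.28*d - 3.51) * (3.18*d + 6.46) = -10.7166*d^5 - 13.5022*d^4 + 17.3684*d^3 + 2.0532*d^2 - 9.353*d - 22.6746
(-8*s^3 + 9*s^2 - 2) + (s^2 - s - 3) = -8*s^3 + 10*s^2 - s - 5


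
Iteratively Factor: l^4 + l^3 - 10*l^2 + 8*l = (l - 1)*(l^3 + 2*l^2 - 8*l) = l*(l - 1)*(l^2 + 2*l - 8) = l*(l - 2)*(l - 1)*(l + 4)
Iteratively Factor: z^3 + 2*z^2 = (z)*(z^2 + 2*z) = z*(z + 2)*(z)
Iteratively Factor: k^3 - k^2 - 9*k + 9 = (k + 3)*(k^2 - 4*k + 3) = (k - 1)*(k + 3)*(k - 3)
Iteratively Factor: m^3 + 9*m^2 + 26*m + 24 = (m + 3)*(m^2 + 6*m + 8) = (m + 2)*(m + 3)*(m + 4)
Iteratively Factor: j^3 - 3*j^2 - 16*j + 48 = (j - 4)*(j^2 + j - 12) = (j - 4)*(j - 3)*(j + 4)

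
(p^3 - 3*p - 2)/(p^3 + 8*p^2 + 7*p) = (p^2 - p - 2)/(p*(p + 7))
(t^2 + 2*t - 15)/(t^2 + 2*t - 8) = (t^2 + 2*t - 15)/(t^2 + 2*t - 8)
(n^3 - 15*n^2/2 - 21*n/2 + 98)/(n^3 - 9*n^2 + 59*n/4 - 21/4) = 2*(2*n^2 - n - 28)/(4*n^2 - 8*n + 3)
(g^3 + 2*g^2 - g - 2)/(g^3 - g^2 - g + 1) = (g + 2)/(g - 1)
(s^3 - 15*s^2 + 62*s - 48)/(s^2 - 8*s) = s - 7 + 6/s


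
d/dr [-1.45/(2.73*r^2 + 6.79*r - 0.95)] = (7.917*r + 9.8455)/(2.73*r^2 + 6.79*r - 0.95)^2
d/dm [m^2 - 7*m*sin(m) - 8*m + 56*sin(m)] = -7*m*cos(m) + 2*m - 7*sin(m) + 56*cos(m) - 8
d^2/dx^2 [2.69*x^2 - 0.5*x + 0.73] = 5.38000000000000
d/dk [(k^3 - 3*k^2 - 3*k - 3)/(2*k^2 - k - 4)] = (2*k^4 - 2*k^3 - 3*k^2 + 36*k + 9)/(4*k^4 - 4*k^3 - 15*k^2 + 8*k + 16)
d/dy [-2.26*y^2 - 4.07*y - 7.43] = -4.52*y - 4.07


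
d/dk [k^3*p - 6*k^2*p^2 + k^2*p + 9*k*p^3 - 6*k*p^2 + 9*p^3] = p*(3*k^2 - 12*k*p + 2*k + 9*p^2 - 6*p)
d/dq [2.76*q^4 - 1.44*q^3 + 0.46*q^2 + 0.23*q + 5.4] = 11.04*q^3 - 4.32*q^2 + 0.92*q + 0.23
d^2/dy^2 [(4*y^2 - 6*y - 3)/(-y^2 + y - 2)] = 2*(2*y^3 + 33*y^2 - 45*y - 7)/(y^6 - 3*y^5 + 9*y^4 - 13*y^3 + 18*y^2 - 12*y + 8)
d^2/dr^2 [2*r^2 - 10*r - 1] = 4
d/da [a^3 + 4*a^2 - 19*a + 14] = 3*a^2 + 8*a - 19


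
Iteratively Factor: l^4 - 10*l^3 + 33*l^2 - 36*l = (l - 4)*(l^3 - 6*l^2 + 9*l) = l*(l - 4)*(l^2 - 6*l + 9) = l*(l - 4)*(l - 3)*(l - 3)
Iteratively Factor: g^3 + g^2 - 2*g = (g - 1)*(g^2 + 2*g) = (g - 1)*(g + 2)*(g)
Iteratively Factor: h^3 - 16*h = (h - 4)*(h^2 + 4*h) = h*(h - 4)*(h + 4)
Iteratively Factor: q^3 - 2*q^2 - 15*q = (q)*(q^2 - 2*q - 15) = q*(q + 3)*(q - 5)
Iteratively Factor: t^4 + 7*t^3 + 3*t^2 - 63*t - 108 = (t + 3)*(t^3 + 4*t^2 - 9*t - 36) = (t - 3)*(t + 3)*(t^2 + 7*t + 12) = (t - 3)*(t + 3)*(t + 4)*(t + 3)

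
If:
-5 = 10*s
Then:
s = -1/2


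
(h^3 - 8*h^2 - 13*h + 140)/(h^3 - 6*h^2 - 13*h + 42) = (h^2 - h - 20)/(h^2 + h - 6)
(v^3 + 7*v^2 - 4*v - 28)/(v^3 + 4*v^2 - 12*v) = (v^2 + 9*v + 14)/(v*(v + 6))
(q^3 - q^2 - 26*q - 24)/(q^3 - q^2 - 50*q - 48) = (q^2 - 2*q - 24)/(q^2 - 2*q - 48)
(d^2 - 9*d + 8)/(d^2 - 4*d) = (d^2 - 9*d + 8)/(d*(d - 4))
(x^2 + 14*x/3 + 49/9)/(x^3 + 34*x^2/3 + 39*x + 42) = (x + 7/3)/(x^2 + 9*x + 18)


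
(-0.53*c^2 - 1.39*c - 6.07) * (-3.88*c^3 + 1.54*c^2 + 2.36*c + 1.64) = 2.0564*c^5 + 4.577*c^4 + 20.1602*c^3 - 13.4974*c^2 - 16.6048*c - 9.9548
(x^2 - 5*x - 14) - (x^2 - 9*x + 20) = 4*x - 34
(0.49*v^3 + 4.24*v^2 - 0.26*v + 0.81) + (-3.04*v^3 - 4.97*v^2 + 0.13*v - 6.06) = -2.55*v^3 - 0.73*v^2 - 0.13*v - 5.25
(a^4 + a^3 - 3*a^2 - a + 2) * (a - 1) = a^5 - 4*a^3 + 2*a^2 + 3*a - 2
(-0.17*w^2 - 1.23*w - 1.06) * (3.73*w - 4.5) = -0.6341*w^3 - 3.8229*w^2 + 1.5812*w + 4.77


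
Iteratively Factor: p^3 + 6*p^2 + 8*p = (p + 2)*(p^2 + 4*p) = p*(p + 2)*(p + 4)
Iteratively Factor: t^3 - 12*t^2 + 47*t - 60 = (t - 4)*(t^2 - 8*t + 15) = (t - 5)*(t - 4)*(t - 3)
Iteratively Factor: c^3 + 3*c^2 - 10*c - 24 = (c + 4)*(c^2 - c - 6) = (c - 3)*(c + 4)*(c + 2)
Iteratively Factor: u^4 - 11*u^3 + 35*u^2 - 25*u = (u - 1)*(u^3 - 10*u^2 + 25*u) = (u - 5)*(u - 1)*(u^2 - 5*u) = u*(u - 5)*(u - 1)*(u - 5)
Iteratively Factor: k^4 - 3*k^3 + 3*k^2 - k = (k)*(k^3 - 3*k^2 + 3*k - 1) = k*(k - 1)*(k^2 - 2*k + 1) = k*(k - 1)^2*(k - 1)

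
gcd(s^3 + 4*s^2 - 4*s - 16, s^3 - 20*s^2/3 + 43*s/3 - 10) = s - 2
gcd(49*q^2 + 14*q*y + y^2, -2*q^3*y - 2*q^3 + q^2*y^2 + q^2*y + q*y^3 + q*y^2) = 1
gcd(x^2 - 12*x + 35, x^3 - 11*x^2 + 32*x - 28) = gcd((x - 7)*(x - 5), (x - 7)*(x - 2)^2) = x - 7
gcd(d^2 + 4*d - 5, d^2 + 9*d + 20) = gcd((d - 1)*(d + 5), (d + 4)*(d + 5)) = d + 5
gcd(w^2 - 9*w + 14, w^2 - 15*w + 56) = w - 7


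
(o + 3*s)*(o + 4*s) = o^2 + 7*o*s + 12*s^2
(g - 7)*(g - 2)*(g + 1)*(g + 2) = g^4 - 6*g^3 - 11*g^2 + 24*g + 28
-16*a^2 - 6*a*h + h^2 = (-8*a + h)*(2*a + h)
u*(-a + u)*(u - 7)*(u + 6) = -a*u^3 + a*u^2 + 42*a*u + u^4 - u^3 - 42*u^2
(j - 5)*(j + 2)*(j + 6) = j^3 + 3*j^2 - 28*j - 60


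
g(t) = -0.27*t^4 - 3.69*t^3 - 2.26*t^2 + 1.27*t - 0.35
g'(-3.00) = -55.64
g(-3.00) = 53.26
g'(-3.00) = -55.64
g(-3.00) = 53.26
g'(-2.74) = -47.24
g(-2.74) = 39.89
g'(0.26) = -0.67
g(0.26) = -0.24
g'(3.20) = -161.94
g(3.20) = -168.65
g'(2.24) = -76.54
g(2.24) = -57.12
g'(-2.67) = -45.02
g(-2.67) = 36.66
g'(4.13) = -282.30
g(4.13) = -372.15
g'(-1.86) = -21.67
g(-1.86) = 9.98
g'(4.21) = -294.55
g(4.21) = -395.22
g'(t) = -1.08*t^3 - 11.07*t^2 - 4.52*t + 1.27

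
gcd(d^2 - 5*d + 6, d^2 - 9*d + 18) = d - 3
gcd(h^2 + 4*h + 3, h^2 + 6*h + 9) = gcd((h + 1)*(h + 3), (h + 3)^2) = h + 3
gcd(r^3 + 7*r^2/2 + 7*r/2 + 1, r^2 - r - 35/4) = 1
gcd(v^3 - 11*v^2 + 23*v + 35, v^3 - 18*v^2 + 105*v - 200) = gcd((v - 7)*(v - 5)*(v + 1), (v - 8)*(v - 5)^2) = v - 5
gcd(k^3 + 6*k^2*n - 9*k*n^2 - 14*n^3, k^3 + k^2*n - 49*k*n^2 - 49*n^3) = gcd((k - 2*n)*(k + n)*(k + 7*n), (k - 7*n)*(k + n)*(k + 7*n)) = k^2 + 8*k*n + 7*n^2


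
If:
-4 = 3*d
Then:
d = -4/3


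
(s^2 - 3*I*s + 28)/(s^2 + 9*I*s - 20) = (s - 7*I)/(s + 5*I)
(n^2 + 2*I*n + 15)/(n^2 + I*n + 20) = (n - 3*I)/(n - 4*I)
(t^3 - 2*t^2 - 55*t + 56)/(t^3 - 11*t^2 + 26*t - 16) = (t + 7)/(t - 2)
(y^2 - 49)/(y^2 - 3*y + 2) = (y^2 - 49)/(y^2 - 3*y + 2)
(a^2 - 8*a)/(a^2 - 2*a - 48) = a/(a + 6)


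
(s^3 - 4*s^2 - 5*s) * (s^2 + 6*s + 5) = s^5 + 2*s^4 - 24*s^3 - 50*s^2 - 25*s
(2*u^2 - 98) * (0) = 0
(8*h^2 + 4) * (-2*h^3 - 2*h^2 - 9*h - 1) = -16*h^5 - 16*h^4 - 80*h^3 - 16*h^2 - 36*h - 4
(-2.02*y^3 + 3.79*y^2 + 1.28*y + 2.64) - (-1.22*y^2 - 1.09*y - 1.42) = -2.02*y^3 + 5.01*y^2 + 2.37*y + 4.06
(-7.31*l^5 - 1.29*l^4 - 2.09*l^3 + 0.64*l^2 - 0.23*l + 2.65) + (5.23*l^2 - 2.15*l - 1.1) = -7.31*l^5 - 1.29*l^4 - 2.09*l^3 + 5.87*l^2 - 2.38*l + 1.55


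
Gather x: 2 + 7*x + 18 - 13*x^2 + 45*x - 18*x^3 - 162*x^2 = -18*x^3 - 175*x^2 + 52*x + 20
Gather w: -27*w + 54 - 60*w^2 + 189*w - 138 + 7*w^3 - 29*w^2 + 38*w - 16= 7*w^3 - 89*w^2 + 200*w - 100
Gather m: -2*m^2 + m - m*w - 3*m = -2*m^2 + m*(-w - 2)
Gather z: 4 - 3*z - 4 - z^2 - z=-z^2 - 4*z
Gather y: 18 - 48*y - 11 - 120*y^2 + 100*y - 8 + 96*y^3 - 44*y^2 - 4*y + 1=96*y^3 - 164*y^2 + 48*y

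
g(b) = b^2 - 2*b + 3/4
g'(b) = 2*b - 2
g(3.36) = 5.32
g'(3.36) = 4.72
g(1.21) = -0.21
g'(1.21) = 0.42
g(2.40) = 1.71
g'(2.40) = 2.80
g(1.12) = -0.24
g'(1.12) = 0.24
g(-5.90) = 47.36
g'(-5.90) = -13.80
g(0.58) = -0.07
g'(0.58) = -0.84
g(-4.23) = 27.10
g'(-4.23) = -10.46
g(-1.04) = 3.91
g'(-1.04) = -4.08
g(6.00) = 24.75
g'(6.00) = 10.00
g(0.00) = 0.75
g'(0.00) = -2.00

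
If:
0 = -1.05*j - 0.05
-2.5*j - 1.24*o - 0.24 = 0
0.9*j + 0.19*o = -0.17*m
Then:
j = -0.05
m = 0.36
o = -0.10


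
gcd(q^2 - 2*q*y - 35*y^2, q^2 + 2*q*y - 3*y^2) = 1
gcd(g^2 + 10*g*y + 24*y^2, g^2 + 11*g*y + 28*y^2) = g + 4*y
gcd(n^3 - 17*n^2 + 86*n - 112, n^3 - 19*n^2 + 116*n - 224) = n^2 - 15*n + 56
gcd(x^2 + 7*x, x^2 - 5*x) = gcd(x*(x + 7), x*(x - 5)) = x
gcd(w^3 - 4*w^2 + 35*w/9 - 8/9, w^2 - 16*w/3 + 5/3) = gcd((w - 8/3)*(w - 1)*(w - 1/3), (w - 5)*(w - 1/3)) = w - 1/3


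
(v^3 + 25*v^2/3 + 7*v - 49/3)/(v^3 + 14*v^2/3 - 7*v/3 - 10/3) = (3*v^2 + 28*v + 49)/(3*v^2 + 17*v + 10)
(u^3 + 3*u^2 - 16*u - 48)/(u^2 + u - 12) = (u^2 - u - 12)/(u - 3)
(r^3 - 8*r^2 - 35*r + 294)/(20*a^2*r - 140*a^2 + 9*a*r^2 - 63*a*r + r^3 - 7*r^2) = (r^2 - r - 42)/(20*a^2 + 9*a*r + r^2)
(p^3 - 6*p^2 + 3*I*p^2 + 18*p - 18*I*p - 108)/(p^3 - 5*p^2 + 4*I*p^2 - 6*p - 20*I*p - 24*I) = (p^2 + 3*I*p + 18)/(p^2 + p*(1 + 4*I) + 4*I)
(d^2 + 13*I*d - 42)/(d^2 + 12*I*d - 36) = (d + 7*I)/(d + 6*I)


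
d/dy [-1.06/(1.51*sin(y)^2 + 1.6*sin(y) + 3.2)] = (3.2012*sin(y) + 1.696)*cos(y)/(1.51*sin(y)^2 + 1.6*sin(y) + 3.2)^2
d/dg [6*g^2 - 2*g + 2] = 12*g - 2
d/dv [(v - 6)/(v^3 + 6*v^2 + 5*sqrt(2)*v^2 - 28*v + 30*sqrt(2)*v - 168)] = (v^3 + 6*v^2 + 5*sqrt(2)*v^2 - 28*v + 30*sqrt(2)*v - (v - 6)*(3*v^2 + 12*v + 10*sqrt(2)*v - 28 + 30*sqrt(2)) - 168)/(v^3 + 6*v^2 + 5*sqrt(2)*v^2 - 28*v + 30*sqrt(2)*v - 168)^2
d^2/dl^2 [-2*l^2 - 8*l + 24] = -4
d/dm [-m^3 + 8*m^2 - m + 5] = -3*m^2 + 16*m - 1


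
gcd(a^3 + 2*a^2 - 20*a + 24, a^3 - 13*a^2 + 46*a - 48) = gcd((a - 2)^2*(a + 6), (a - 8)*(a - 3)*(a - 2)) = a - 2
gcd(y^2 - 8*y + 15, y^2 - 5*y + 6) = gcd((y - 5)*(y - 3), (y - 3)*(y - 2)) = y - 3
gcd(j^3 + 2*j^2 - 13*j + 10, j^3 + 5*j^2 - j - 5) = j^2 + 4*j - 5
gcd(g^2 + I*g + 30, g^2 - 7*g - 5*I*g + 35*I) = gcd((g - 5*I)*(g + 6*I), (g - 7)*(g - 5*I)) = g - 5*I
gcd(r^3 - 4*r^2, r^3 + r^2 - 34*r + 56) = r - 4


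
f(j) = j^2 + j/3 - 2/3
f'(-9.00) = -17.67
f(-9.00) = 77.33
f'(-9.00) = -17.67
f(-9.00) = 77.33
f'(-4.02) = -7.71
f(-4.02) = 14.15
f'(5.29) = 10.91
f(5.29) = 29.08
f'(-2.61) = -4.89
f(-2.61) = 5.28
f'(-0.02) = 0.29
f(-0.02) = -0.67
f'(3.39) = 7.11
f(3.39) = 11.96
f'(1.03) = 2.39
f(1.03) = 0.74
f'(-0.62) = -0.91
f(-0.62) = -0.49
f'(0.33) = 0.99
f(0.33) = -0.45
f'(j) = 2*j + 1/3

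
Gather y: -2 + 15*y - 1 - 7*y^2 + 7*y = -7*y^2 + 22*y - 3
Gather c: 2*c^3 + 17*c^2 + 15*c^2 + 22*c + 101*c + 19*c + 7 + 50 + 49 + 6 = 2*c^3 + 32*c^2 + 142*c + 112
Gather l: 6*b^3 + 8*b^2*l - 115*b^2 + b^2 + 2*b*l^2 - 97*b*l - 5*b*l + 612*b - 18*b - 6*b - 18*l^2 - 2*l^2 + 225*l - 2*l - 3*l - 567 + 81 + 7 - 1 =6*b^3 - 114*b^2 + 588*b + l^2*(2*b - 20) + l*(8*b^2 - 102*b + 220) - 480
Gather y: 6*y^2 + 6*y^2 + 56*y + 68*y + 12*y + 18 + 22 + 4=12*y^2 + 136*y + 44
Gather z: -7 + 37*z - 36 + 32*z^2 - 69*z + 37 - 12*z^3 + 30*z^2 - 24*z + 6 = -12*z^3 + 62*z^2 - 56*z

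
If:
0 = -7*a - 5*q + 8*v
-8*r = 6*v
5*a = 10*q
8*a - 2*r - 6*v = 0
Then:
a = 0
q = 0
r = 0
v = 0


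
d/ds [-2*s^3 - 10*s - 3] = -6*s^2 - 10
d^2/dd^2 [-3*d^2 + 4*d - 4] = -6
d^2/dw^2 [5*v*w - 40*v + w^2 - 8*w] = 2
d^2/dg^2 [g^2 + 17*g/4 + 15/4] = 2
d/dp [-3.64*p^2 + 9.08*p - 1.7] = 9.08 - 7.28*p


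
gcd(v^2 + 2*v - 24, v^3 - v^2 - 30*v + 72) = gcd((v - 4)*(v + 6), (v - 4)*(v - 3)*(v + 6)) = v^2 + 2*v - 24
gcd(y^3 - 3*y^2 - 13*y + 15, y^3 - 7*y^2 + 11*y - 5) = y^2 - 6*y + 5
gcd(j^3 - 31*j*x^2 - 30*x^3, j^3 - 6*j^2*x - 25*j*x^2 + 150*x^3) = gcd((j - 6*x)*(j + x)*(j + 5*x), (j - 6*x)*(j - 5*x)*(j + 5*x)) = -j^2 + j*x + 30*x^2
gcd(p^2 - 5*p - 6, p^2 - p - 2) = p + 1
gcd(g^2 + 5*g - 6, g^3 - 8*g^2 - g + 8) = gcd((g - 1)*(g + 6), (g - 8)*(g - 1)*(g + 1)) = g - 1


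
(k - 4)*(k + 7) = k^2 + 3*k - 28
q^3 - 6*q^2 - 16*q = q*(q - 8)*(q + 2)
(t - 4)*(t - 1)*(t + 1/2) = t^3 - 9*t^2/2 + 3*t/2 + 2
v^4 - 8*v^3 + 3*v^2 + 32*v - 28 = (v - 7)*(v - 2)*(v - 1)*(v + 2)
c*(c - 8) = c^2 - 8*c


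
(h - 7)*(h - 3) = h^2 - 10*h + 21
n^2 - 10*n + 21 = (n - 7)*(n - 3)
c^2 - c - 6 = (c - 3)*(c + 2)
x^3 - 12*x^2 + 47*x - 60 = (x - 5)*(x - 4)*(x - 3)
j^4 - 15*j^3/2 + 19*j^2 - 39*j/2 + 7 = (j - 7/2)*(j - 2)*(j - 1)^2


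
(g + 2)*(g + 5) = g^2 + 7*g + 10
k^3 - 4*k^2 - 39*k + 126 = (k - 7)*(k - 3)*(k + 6)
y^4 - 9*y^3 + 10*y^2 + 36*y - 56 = (y - 7)*(y - 2)^2*(y + 2)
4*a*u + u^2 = u*(4*a + u)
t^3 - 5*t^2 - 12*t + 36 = (t - 6)*(t - 2)*(t + 3)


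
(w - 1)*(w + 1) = w^2 - 1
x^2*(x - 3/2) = x^3 - 3*x^2/2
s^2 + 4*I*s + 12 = (s - 2*I)*(s + 6*I)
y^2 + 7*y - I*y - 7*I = (y + 7)*(y - I)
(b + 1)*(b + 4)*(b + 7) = b^3 + 12*b^2 + 39*b + 28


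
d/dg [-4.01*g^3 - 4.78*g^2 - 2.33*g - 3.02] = -12.03*g^2 - 9.56*g - 2.33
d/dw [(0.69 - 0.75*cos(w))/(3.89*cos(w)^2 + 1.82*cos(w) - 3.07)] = (-2.9175*cos(w)^2 + 5.3682*cos(w) - 1.0467)*sin(w)/(15.1321*cos(w)^4 + 14.1596*cos(w)^3 - 20.5722*cos(w)^2 - 11.1748*cos(w) + 9.4249)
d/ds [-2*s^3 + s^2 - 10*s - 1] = -6*s^2 + 2*s - 10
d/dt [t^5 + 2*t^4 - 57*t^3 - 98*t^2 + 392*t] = 5*t^4 + 8*t^3 - 171*t^2 - 196*t + 392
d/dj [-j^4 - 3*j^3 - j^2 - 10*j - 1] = -4*j^3 - 9*j^2 - 2*j - 10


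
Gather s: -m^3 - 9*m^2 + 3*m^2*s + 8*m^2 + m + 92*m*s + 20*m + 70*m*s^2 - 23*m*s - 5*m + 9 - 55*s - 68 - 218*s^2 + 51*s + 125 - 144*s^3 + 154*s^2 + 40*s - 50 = -m^3 - m^2 + 16*m - 144*s^3 + s^2*(70*m - 64) + s*(3*m^2 + 69*m + 36) + 16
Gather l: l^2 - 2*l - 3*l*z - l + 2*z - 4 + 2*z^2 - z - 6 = l^2 + l*(-3*z - 3) + 2*z^2 + z - 10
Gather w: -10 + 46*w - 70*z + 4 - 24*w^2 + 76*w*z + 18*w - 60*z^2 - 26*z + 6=-24*w^2 + w*(76*z + 64) - 60*z^2 - 96*z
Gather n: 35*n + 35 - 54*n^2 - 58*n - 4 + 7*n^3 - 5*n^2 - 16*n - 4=7*n^3 - 59*n^2 - 39*n + 27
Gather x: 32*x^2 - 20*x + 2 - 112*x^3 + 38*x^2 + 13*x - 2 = -112*x^3 + 70*x^2 - 7*x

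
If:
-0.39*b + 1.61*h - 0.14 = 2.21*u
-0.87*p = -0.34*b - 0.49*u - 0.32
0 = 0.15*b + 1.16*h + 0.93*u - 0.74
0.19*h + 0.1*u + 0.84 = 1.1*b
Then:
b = 0.85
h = 0.44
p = 0.76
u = 0.11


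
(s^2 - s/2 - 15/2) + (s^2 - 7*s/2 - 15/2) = 2*s^2 - 4*s - 15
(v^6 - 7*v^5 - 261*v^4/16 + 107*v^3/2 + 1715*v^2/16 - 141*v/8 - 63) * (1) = v^6 - 7*v^5 - 261*v^4/16 + 107*v^3/2 + 1715*v^2/16 - 141*v/8 - 63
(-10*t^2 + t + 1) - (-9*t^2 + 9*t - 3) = -t^2 - 8*t + 4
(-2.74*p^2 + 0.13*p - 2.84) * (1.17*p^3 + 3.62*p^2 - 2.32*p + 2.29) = -3.2058*p^5 - 9.7667*p^4 + 3.5046*p^3 - 16.857*p^2 + 6.8865*p - 6.5036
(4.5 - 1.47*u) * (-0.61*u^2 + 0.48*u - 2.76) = 0.8967*u^3 - 3.4506*u^2 + 6.2172*u - 12.42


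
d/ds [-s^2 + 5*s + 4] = 5 - 2*s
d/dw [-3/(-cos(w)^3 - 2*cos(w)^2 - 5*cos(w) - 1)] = 3*(3*cos(w)^2 + 4*cos(w) + 5)*sin(w)/(cos(w)^3 + 2*cos(w)^2 + 5*cos(w) + 1)^2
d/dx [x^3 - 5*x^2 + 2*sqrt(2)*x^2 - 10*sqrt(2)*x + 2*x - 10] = 3*x^2 - 10*x + 4*sqrt(2)*x - 10*sqrt(2) + 2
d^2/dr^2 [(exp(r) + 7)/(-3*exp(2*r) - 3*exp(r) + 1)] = (-9*exp(4*r) - 243*exp(3*r) - 207*exp(2*r) - 150*exp(r) - 22)*exp(r)/(27*exp(6*r) + 81*exp(5*r) + 54*exp(4*r) - 27*exp(3*r) - 18*exp(2*r) + 9*exp(r) - 1)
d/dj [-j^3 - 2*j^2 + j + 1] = -3*j^2 - 4*j + 1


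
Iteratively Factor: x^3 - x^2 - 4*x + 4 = (x + 2)*(x^2 - 3*x + 2) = (x - 1)*(x + 2)*(x - 2)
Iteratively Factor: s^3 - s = (s - 1)*(s^2 + s) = s*(s - 1)*(s + 1)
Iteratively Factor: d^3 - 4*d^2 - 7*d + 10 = (d - 1)*(d^2 - 3*d - 10) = (d - 5)*(d - 1)*(d + 2)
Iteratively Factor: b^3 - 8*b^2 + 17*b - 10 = (b - 5)*(b^2 - 3*b + 2) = (b - 5)*(b - 1)*(b - 2)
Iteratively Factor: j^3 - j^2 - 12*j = (j + 3)*(j^2 - 4*j) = (j - 4)*(j + 3)*(j)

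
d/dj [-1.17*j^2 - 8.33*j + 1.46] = -2.34*j - 8.33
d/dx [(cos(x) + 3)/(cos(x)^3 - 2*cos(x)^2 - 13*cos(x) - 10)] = (-21*cos(x) + 7*cos(2*x) + cos(3*x) - 51)*sin(x)/(2*(cos(x) - 5)^2*(cos(x) + 1)^2*(cos(x) + 2)^2)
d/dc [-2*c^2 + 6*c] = 6 - 4*c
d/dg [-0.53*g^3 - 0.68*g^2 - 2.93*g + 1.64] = -1.59*g^2 - 1.36*g - 2.93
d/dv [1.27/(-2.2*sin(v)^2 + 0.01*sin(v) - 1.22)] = (5.588*sin(v) - 0.0127)*cos(v)/(2.2*sin(v)^2 - 0.01*sin(v) + 1.22)^2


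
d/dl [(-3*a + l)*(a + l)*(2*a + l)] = -7*a^2 + 3*l^2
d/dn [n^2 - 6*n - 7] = 2*n - 6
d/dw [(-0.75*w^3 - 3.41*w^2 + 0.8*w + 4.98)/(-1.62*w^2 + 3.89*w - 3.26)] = (1.215*w^4 - 5.835*w^3 - 4.6339*w^2 + 38.3684*w - 21.9802)/(2.6244*w^4 - 12.6036*w^3 + 25.6945*w^2 - 25.3628*w + 10.6276)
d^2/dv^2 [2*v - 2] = 0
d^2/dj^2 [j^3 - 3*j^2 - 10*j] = 6*j - 6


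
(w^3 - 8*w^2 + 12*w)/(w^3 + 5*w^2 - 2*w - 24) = w*(w - 6)/(w^2 + 7*w + 12)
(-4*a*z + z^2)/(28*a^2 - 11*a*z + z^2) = z/(-7*a + z)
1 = 1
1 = 1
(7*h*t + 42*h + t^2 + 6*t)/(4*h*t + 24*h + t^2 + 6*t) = (7*h + t)/(4*h + t)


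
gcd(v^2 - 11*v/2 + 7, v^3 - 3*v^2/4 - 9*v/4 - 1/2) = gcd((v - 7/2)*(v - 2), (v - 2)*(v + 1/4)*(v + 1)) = v - 2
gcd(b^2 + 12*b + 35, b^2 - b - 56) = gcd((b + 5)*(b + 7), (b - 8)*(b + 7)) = b + 7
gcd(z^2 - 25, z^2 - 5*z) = z - 5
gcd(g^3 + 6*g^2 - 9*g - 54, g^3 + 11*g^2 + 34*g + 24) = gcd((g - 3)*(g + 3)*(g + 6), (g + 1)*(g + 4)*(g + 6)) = g + 6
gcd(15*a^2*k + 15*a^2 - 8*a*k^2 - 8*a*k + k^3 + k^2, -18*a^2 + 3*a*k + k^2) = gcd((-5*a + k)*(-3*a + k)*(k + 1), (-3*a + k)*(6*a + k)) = 3*a - k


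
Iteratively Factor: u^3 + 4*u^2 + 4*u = (u + 2)*(u^2 + 2*u) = u*(u + 2)*(u + 2)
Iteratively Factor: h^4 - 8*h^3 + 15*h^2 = (h)*(h^3 - 8*h^2 + 15*h) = h^2*(h^2 - 8*h + 15) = h^2*(h - 3)*(h - 5)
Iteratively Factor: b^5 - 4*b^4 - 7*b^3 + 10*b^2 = (b - 1)*(b^4 - 3*b^3 - 10*b^2) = b*(b - 1)*(b^3 - 3*b^2 - 10*b) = b*(b - 5)*(b - 1)*(b^2 + 2*b) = b*(b - 5)*(b - 1)*(b + 2)*(b)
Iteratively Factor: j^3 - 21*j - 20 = (j - 5)*(j^2 + 5*j + 4) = (j - 5)*(j + 1)*(j + 4)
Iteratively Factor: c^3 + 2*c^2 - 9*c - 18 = (c + 2)*(c^2 - 9) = (c + 2)*(c + 3)*(c - 3)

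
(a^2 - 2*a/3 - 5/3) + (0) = a^2 - 2*a/3 - 5/3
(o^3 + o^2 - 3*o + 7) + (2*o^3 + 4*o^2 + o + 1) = 3*o^3 + 5*o^2 - 2*o + 8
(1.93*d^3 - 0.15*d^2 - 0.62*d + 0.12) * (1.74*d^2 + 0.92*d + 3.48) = 3.3582*d^5 + 1.5146*d^4 + 5.4996*d^3 - 0.8836*d^2 - 2.0472*d + 0.4176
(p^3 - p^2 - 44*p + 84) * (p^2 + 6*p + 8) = p^5 + 5*p^4 - 42*p^3 - 188*p^2 + 152*p + 672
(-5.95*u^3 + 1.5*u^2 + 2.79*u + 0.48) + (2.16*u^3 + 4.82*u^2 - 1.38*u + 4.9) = -3.79*u^3 + 6.32*u^2 + 1.41*u + 5.38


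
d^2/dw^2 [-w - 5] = 0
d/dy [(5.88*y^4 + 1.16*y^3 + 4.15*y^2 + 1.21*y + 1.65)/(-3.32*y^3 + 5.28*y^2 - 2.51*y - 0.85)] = (-19.5216*y^6 + 62.0928*y^5 - 24.3736*y^4 - 17.7808*y^3 - 3.3293*y^2 - 24.479*y + 3.113)/(11.0224*y^6 - 35.0592*y^5 + 44.5448*y^4 - 20.8616*y^3 - 2.6759*y^2 + 4.267*y + 0.7225)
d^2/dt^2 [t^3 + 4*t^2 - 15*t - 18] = 6*t + 8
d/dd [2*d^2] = 4*d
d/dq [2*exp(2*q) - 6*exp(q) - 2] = (4*exp(q) - 6)*exp(q)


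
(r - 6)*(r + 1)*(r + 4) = r^3 - r^2 - 26*r - 24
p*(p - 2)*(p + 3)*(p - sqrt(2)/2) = p^4 - sqrt(2)*p^3/2 + p^3 - 6*p^2 - sqrt(2)*p^2/2 + 3*sqrt(2)*p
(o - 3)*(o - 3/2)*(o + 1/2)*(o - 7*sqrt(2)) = o^4 - 7*sqrt(2)*o^3 - 4*o^3 + 9*o^2/4 + 28*sqrt(2)*o^2 - 63*sqrt(2)*o/4 + 9*o/4 - 63*sqrt(2)/4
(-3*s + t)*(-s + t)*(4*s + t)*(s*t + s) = 12*s^4*t + 12*s^4 - 13*s^3*t^2 - 13*s^3*t + s*t^4 + s*t^3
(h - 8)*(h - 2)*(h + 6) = h^3 - 4*h^2 - 44*h + 96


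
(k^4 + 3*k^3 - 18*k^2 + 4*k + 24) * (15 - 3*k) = -3*k^5 + 6*k^4 + 99*k^3 - 282*k^2 - 12*k + 360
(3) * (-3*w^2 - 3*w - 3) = -9*w^2 - 9*w - 9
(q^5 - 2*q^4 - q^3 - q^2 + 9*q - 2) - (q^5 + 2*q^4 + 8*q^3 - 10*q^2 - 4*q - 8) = -4*q^4 - 9*q^3 + 9*q^2 + 13*q + 6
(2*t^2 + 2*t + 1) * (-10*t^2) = -20*t^4 - 20*t^3 - 10*t^2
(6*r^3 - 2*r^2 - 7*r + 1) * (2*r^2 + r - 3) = 12*r^5 + 2*r^4 - 34*r^3 + r^2 + 22*r - 3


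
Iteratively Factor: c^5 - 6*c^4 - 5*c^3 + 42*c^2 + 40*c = (c - 5)*(c^4 - c^3 - 10*c^2 - 8*c) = c*(c - 5)*(c^3 - c^2 - 10*c - 8) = c*(c - 5)*(c - 4)*(c^2 + 3*c + 2) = c*(c - 5)*(c - 4)*(c + 2)*(c + 1)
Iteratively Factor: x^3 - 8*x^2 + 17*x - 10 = (x - 2)*(x^2 - 6*x + 5) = (x - 2)*(x - 1)*(x - 5)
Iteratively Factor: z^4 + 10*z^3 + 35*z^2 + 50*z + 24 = (z + 2)*(z^3 + 8*z^2 + 19*z + 12) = (z + 1)*(z + 2)*(z^2 + 7*z + 12) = (z + 1)*(z + 2)*(z + 4)*(z + 3)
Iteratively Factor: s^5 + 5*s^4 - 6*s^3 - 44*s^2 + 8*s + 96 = (s + 3)*(s^4 + 2*s^3 - 12*s^2 - 8*s + 32) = (s + 3)*(s + 4)*(s^3 - 2*s^2 - 4*s + 8) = (s + 2)*(s + 3)*(s + 4)*(s^2 - 4*s + 4) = (s - 2)*(s + 2)*(s + 3)*(s + 4)*(s - 2)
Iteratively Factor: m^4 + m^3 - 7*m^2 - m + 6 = (m - 2)*(m^3 + 3*m^2 - m - 3) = (m - 2)*(m + 3)*(m^2 - 1) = (m - 2)*(m + 1)*(m + 3)*(m - 1)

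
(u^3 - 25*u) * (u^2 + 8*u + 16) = u^5 + 8*u^4 - 9*u^3 - 200*u^2 - 400*u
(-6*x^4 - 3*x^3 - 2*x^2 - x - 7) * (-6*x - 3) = 36*x^5 + 36*x^4 + 21*x^3 + 12*x^2 + 45*x + 21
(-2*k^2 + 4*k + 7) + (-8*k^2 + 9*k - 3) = -10*k^2 + 13*k + 4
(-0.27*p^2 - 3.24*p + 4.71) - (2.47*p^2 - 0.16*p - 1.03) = -2.74*p^2 - 3.08*p + 5.74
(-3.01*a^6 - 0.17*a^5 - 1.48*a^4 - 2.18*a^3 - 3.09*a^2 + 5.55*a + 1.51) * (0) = 0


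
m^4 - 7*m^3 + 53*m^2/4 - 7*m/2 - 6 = (m - 4)*(m - 2)*(m - 3/2)*(m + 1/2)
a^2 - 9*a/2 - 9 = (a - 6)*(a + 3/2)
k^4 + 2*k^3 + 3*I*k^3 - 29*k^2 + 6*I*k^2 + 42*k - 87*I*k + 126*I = (k - 3)*(k - 2)*(k + 7)*(k + 3*I)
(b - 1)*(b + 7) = b^2 + 6*b - 7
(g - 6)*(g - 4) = g^2 - 10*g + 24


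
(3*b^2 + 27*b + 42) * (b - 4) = 3*b^3 + 15*b^2 - 66*b - 168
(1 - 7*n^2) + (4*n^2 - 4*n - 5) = -3*n^2 - 4*n - 4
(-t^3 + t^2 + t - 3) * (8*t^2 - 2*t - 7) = -8*t^5 + 10*t^4 + 13*t^3 - 33*t^2 - t + 21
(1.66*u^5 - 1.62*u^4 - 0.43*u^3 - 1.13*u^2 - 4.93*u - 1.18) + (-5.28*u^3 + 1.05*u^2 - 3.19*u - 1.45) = 1.66*u^5 - 1.62*u^4 - 5.71*u^3 - 0.0799999999999998*u^2 - 8.12*u - 2.63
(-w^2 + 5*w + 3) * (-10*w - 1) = 10*w^3 - 49*w^2 - 35*w - 3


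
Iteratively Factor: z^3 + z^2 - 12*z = (z + 4)*(z^2 - 3*z) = (z - 3)*(z + 4)*(z)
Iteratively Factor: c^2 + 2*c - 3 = (c - 1)*(c + 3)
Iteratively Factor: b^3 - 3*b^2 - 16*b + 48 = (b - 4)*(b^2 + b - 12) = (b - 4)*(b - 3)*(b + 4)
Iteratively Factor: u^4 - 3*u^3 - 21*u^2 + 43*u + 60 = (u + 4)*(u^3 - 7*u^2 + 7*u + 15) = (u + 1)*(u + 4)*(u^2 - 8*u + 15) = (u - 3)*(u + 1)*(u + 4)*(u - 5)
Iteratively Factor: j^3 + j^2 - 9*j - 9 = (j + 1)*(j^2 - 9) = (j - 3)*(j + 1)*(j + 3)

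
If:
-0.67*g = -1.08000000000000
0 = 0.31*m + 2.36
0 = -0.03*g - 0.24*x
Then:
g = 1.61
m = -7.61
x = -0.20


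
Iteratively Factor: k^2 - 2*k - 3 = (k - 3)*(k + 1)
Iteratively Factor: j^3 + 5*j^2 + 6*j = (j + 2)*(j^2 + 3*j) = (j + 2)*(j + 3)*(j)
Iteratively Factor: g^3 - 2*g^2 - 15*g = (g + 3)*(g^2 - 5*g) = (g - 5)*(g + 3)*(g)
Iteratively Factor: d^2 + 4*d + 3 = (d + 3)*(d + 1)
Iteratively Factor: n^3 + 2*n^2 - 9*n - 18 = (n - 3)*(n^2 + 5*n + 6) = (n - 3)*(n + 3)*(n + 2)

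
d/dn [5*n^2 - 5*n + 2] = 10*n - 5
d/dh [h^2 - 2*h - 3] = 2*h - 2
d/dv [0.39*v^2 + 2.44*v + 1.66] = 0.78*v + 2.44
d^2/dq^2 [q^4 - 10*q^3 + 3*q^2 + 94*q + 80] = 12*q^2 - 60*q + 6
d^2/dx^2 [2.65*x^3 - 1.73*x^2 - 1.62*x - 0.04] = 15.9*x - 3.46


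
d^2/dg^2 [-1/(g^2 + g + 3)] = 2*(g^2 + g - (2*g + 1)^2 + 3)/(g^2 + g + 3)^3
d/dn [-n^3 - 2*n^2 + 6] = n*(-3*n - 4)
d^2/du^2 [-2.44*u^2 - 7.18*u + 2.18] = -4.88000000000000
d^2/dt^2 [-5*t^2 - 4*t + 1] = -10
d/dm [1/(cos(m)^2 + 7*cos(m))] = (2*cos(m) + 7)*sin(m)/((cos(m) + 7)^2*cos(m)^2)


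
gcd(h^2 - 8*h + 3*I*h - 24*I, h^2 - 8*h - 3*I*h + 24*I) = h - 8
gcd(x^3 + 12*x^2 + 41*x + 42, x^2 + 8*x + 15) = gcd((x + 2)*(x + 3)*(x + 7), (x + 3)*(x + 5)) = x + 3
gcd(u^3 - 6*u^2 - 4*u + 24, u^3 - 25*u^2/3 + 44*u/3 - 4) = u^2 - 8*u + 12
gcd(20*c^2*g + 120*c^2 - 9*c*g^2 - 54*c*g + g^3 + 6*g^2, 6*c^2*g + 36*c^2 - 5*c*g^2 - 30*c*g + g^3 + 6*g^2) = g + 6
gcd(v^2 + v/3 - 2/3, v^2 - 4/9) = v - 2/3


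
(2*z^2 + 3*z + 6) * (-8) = -16*z^2 - 24*z - 48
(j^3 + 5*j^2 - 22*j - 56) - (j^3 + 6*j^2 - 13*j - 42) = -j^2 - 9*j - 14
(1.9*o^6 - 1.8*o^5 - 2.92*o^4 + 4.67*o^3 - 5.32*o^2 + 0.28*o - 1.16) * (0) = 0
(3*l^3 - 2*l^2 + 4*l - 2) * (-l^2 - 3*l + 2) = -3*l^5 - 7*l^4 + 8*l^3 - 14*l^2 + 14*l - 4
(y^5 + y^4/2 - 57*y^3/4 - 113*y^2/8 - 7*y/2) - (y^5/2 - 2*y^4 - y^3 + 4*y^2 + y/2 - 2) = y^5/2 + 5*y^4/2 - 53*y^3/4 - 145*y^2/8 - 4*y + 2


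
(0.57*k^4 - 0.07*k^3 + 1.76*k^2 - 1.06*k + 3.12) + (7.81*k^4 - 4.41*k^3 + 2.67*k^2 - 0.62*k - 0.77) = 8.38*k^4 - 4.48*k^3 + 4.43*k^2 - 1.68*k + 2.35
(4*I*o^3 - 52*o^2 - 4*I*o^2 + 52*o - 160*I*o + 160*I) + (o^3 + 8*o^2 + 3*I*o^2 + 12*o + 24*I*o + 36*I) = o^3 + 4*I*o^3 - 44*o^2 - I*o^2 + 64*o - 136*I*o + 196*I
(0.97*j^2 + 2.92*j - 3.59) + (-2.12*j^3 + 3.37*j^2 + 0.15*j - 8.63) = -2.12*j^3 + 4.34*j^2 + 3.07*j - 12.22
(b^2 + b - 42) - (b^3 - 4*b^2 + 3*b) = -b^3 + 5*b^2 - 2*b - 42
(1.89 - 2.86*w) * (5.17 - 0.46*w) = 1.3156*w^2 - 15.6556*w + 9.7713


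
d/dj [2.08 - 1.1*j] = -1.10000000000000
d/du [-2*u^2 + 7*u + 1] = 7 - 4*u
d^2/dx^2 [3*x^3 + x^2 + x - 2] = 18*x + 2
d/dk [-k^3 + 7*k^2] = k*(14 - 3*k)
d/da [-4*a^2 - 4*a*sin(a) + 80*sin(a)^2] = -4*a*cos(a) - 8*a - 4*sin(a) + 80*sin(2*a)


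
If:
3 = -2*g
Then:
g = -3/2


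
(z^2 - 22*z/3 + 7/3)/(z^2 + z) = (3*z^2 - 22*z + 7)/(3*z*(z + 1))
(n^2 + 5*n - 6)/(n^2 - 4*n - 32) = (-n^2 - 5*n + 6)/(-n^2 + 4*n + 32)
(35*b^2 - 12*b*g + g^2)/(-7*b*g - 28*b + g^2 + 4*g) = (-5*b + g)/(g + 4)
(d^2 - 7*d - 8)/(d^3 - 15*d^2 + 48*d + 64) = 1/(d - 8)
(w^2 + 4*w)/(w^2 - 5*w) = (w + 4)/(w - 5)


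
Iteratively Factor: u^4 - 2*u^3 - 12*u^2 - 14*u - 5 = (u - 5)*(u^3 + 3*u^2 + 3*u + 1) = (u - 5)*(u + 1)*(u^2 + 2*u + 1) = (u - 5)*(u + 1)^2*(u + 1)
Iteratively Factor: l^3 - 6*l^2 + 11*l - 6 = (l - 3)*(l^2 - 3*l + 2) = (l - 3)*(l - 1)*(l - 2)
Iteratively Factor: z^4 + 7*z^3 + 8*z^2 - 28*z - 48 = (z - 2)*(z^3 + 9*z^2 + 26*z + 24) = (z - 2)*(z + 4)*(z^2 + 5*z + 6) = (z - 2)*(z + 2)*(z + 4)*(z + 3)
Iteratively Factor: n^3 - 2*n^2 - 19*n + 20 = (n - 5)*(n^2 + 3*n - 4) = (n - 5)*(n + 4)*(n - 1)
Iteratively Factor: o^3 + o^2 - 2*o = (o + 2)*(o^2 - o) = o*(o + 2)*(o - 1)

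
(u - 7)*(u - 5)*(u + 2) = u^3 - 10*u^2 + 11*u + 70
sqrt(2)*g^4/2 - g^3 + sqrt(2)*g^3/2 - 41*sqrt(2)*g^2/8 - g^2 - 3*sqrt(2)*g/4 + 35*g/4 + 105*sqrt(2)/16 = (g - 5/2)*(g + 7/2)*(g - 3*sqrt(2)/2)*(sqrt(2)*g/2 + 1/2)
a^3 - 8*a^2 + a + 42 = (a - 7)*(a - 3)*(a + 2)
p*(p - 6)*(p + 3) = p^3 - 3*p^2 - 18*p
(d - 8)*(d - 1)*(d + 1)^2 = d^4 - 7*d^3 - 9*d^2 + 7*d + 8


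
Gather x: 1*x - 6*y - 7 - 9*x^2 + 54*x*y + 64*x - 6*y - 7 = -9*x^2 + x*(54*y + 65) - 12*y - 14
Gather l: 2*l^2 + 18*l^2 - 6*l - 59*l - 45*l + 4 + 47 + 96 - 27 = 20*l^2 - 110*l + 120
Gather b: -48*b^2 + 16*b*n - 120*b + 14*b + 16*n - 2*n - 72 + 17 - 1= -48*b^2 + b*(16*n - 106) + 14*n - 56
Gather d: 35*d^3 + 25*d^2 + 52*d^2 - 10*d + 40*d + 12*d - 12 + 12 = 35*d^3 + 77*d^2 + 42*d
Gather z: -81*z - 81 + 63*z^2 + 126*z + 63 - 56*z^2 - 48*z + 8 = 7*z^2 - 3*z - 10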